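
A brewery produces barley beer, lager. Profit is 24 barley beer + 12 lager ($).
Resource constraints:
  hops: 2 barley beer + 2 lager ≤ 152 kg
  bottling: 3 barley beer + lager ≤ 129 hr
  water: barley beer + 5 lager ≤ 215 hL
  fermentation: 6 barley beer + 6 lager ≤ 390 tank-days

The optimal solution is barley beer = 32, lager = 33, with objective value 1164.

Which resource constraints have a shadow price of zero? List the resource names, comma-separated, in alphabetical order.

hops, water

hops: 130/152 (slack 22)
bottling: 129/129 (binding)
water: 197/215 (slack 18)
fermentation: 390/390 (binding)
By complementary slackness, a constraint with positive slack has shadow price 0 → hops, water.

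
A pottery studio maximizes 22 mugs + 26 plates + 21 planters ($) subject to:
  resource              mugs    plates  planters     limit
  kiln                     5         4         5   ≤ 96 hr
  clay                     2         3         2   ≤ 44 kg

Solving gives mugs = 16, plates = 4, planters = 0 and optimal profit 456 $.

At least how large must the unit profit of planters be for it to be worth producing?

22

Check each constraint at x*: kiln 96/96 (tight); clay 44/44 (tight).
From A_Bᵀ y = c: 5·y_kiln + 2·y_clay = 22; 4·y_kiln + 3·y_clay = 26.
This yields shadow prices y_kiln = 2, y_clay = 6.
planters enters the basis when its profit ≥ yᵀa₃ = 2·5 + 6·2 = 22.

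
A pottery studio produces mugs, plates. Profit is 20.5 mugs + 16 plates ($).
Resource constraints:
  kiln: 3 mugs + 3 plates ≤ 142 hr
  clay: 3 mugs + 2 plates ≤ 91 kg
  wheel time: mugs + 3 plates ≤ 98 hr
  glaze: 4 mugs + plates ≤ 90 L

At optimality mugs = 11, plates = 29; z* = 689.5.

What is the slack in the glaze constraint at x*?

17

glaze used = 4·11 + 1·29 = 73; slack = 90 − 73 = 17.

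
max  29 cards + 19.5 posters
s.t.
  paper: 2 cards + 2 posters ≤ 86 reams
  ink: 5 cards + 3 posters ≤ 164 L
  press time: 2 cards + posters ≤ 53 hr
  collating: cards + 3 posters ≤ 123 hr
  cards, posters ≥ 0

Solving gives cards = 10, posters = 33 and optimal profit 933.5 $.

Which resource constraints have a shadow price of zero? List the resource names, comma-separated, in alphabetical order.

collating, ink

paper: 86/86 (binding)
ink: 149/164 (slack 15)
press time: 53/53 (binding)
collating: 109/123 (slack 14)
By complementary slackness, a constraint with positive slack has shadow price 0 → collating, ink.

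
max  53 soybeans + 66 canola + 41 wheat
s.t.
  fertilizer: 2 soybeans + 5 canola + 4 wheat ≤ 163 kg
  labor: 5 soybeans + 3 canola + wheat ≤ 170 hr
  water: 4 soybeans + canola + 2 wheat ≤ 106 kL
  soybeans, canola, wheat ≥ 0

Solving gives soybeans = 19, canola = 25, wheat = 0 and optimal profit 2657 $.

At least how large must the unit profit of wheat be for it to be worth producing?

Binding: fertilizer and labor. Non-binding: water (5 unused).
Slack constraints have shadow price 0 (complementary slackness).
The binding rows give the dual system: 2·y_fertilizer + 5·y_labor = 53 and 5·y_fertilizer + 3·y_labor = 66.
Solving: y_fertilizer = 9, y_labor = 7.
wheat enters the basis when its profit ≥ yᵀa₃ = 9·4 + 7·1 = 43.

43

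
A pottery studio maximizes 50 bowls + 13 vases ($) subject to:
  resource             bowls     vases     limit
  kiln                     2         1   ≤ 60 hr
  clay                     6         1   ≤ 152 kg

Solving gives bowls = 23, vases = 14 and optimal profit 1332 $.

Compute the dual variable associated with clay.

6

At the optimum: kiln uses 60 of 60 (binding); clay uses 152 of 152 (binding).
From A_Bᵀ y = c: 2·y_kiln + 6·y_clay = 50; 1·y_kiln + 1·y_clay = 13.
Solving: y_kiln = 7, y_clay = 6.
Shadow price of clay = 6.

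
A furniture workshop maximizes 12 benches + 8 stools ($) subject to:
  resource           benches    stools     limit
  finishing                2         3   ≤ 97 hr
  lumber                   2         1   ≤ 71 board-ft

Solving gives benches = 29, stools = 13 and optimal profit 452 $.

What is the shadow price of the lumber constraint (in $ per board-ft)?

5

Both finishing and lumber are binding at x*.
From A_Bᵀ y = c: 2·y_finishing + 2·y_lumber = 12; 3·y_finishing + 1·y_lumber = 8.
This yields shadow prices y_finishing = 1, y_lumber = 5.
Shadow price of lumber = 5.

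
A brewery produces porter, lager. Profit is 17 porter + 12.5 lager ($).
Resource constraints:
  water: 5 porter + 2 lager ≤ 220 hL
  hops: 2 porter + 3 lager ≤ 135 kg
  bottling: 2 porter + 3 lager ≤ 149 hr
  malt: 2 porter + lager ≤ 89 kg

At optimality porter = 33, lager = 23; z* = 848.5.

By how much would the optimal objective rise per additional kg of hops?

2

At the optimum: water uses 211 of 220 (slack = 9); hops uses 135 of 135 (binding); bottling uses 135 of 149 (slack = 14); malt uses 89 of 89 (binding).
Since water, bottling are not tight, their duals are 0.
Dual feasibility on the basic columns requires 2·y_hops + 2·y_malt = 17, 3·y_hops + 1·y_malt = 12.5.
Solving: y_hops = 2, y_malt = 6.5.
Shadow price of hops = 2.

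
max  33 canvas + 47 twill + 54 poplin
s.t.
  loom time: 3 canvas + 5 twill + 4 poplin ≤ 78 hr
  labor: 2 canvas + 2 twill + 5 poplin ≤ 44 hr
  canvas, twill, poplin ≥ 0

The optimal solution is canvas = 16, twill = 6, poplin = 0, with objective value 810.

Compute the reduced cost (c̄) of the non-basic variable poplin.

Check each constraint at x*: loom time 78/78 (tight); labor 44/44 (tight).
Dual feasibility on the basic columns requires 3·y_loom time + 2·y_labor = 33, 5·y_loom time + 2·y_labor = 47.
→ y_loom time = 7 and y_labor = 6.
Reduced cost of poplin: c₃ − yᵀa₃ = 54 − (7·4 + 6·5) = 54 − 58 = -4.

-4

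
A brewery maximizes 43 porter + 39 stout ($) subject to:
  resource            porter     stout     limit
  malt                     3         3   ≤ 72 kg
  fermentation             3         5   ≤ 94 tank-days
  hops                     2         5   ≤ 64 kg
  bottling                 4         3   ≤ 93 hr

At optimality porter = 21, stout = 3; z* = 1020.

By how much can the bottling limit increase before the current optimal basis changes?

Binding constraints: malt, bottling. The basis is B = [[3,3],[4,3]] with det -3.
Per unit increase in bottling, x* moves by d = (1, -1).
The basis stays optimal until stout reaches 0; allowable increase = 3 hr.

3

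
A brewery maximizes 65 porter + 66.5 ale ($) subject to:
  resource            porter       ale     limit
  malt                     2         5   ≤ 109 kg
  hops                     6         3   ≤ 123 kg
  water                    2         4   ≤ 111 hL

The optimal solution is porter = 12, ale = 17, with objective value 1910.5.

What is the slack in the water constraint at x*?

water used = 2·12 + 4·17 = 92; slack = 111 − 92 = 19.

19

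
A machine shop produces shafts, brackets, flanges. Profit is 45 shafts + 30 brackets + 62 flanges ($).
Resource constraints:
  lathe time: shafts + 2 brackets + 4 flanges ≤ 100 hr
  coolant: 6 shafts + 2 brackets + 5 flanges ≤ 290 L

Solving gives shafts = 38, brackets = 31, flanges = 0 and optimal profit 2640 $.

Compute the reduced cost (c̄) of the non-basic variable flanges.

-4

Check each constraint at x*: lathe time 100/100 (tight); coolant 290/290 (tight).
Dual feasibility on the basic columns requires 1·y_lathe time + 6·y_coolant = 45, 2·y_lathe time + 2·y_coolant = 30.
This yields shadow prices y_lathe time = 9, y_coolant = 6.
Reduced cost of flanges: c₃ − yᵀa₃ = 62 − (9·4 + 6·5) = 62 − 66 = -4.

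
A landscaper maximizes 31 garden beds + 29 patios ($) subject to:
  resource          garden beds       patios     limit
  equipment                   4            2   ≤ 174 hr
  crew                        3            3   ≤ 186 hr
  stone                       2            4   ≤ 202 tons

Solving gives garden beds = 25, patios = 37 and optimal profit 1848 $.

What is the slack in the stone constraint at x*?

4

stone used = 2·25 + 4·37 = 198; slack = 202 − 198 = 4.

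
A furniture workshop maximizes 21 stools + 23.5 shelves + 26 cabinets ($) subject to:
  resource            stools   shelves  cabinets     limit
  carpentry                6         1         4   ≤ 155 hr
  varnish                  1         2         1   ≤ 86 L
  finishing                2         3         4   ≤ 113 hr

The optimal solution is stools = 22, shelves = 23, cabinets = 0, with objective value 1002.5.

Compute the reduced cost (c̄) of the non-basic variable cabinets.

-8

Binding: carpentry and finishing. Non-binding: varnish (18 unused).
Slack constraints have shadow price 0 (complementary slackness).
From A_Bᵀ y = c: 6·y_carpentry + 2·y_finishing = 21; 1·y_carpentry + 3·y_finishing = 23.5.
This yields shadow prices y_carpentry = 1, y_finishing = 7.5.
Reduced cost of cabinets: c₃ − yᵀa₃ = 26 − (1·4 + 7.5·4) = 26 − 34 = -8.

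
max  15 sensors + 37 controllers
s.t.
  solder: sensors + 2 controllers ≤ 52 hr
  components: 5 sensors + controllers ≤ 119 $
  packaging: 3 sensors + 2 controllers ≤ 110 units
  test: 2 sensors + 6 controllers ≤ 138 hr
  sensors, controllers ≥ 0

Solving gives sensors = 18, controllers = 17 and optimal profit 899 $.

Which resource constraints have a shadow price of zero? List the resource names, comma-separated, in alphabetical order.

components, packaging

solder: 52/52 (binding)
components: 107/119 (slack 12)
packaging: 88/110 (slack 22)
test: 138/138 (binding)
By complementary slackness, a constraint with positive slack has shadow price 0 → components, packaging.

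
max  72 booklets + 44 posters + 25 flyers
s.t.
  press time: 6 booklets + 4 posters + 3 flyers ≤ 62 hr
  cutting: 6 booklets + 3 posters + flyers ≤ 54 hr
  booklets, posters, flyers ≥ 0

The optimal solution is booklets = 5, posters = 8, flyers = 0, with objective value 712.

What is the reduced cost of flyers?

Both press time and cutting are binding at x*.
From A_Bᵀ y = c: 6·y_press time + 6·y_cutting = 72; 4·y_press time + 3·y_cutting = 44.
Solving: y_press time = 8, y_cutting = 4.
Reduced cost of flyers: c₃ − yᵀa₃ = 25 − (8·3 + 4·1) = 25 − 28 = -3.

-3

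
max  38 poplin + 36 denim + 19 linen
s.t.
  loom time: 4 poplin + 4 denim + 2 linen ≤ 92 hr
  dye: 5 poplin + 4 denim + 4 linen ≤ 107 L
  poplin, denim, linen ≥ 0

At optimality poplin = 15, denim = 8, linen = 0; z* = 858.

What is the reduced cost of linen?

-3

At the optimum: loom time uses 92 of 92 (binding); dye uses 107 of 107 (binding).
From A_Bᵀ y = c: 4·y_loom time + 5·y_dye = 38; 4·y_loom time + 4·y_dye = 36.
This yields shadow prices y_loom time = 7, y_dye = 2.
Reduced cost of linen: c₃ − yᵀa₃ = 19 − (7·2 + 2·4) = 19 − 22 = -3.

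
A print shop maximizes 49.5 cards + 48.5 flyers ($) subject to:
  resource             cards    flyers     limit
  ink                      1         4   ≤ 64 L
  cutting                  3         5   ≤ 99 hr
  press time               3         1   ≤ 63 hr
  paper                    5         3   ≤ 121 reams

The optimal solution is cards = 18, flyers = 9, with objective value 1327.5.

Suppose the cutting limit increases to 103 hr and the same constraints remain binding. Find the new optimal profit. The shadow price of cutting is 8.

1359.5

Δb = 4, so new z* = 1327.5 + (8)·(4) = 1327.5 + 32 = 1359.5.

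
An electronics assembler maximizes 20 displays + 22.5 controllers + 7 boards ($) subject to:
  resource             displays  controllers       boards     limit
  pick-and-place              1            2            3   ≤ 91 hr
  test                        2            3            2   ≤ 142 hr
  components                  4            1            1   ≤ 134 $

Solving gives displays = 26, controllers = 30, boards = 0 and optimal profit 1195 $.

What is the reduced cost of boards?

-8.5

Binding: test and components. Non-binding: pick-and-place (5 unused).
By complementary slackness, y = 0 for the non-binding constraint.
Dual feasibility on the basic columns requires 2·y_test + 4·y_components = 20, 3·y_test + 1·y_components = 22.5.
This yields shadow prices y_test = 7, y_components = 1.5.
Reduced cost of boards: c₃ − yᵀa₃ = 7 − (7·2 + 1.5·1) = 7 − 15.5 = -8.5.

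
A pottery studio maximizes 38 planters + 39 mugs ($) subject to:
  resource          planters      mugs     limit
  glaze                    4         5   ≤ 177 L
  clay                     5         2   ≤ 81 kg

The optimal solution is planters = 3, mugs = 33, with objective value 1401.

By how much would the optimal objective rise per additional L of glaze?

Both glaze and clay are binding at x*.
From A_Bᵀ y = c: 4·y_glaze + 5·y_clay = 38; 5·y_glaze + 2·y_clay = 39.
Solving: y_glaze = 7, y_clay = 2.
Shadow price of glaze = 7.

7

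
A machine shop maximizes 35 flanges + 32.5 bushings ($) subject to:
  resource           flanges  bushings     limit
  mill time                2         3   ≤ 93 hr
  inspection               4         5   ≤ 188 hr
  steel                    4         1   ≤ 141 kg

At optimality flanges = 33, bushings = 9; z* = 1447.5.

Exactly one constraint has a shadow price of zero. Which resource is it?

inspection

mill time: 93/93 (binding)
inspection: 177/188 (slack 11)
steel: 141/141 (binding)
By complementary slackness, a constraint with positive slack has shadow price 0 → inspection.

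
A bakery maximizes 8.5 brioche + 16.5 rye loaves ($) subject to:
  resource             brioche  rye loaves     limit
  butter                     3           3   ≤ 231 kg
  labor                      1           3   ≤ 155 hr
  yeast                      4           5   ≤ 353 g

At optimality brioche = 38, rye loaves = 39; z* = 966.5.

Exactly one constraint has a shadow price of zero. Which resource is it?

yeast

butter: 231/231 (binding)
labor: 155/155 (binding)
yeast: 347/353 (slack 6)
By complementary slackness, a constraint with positive slack has shadow price 0 → yeast.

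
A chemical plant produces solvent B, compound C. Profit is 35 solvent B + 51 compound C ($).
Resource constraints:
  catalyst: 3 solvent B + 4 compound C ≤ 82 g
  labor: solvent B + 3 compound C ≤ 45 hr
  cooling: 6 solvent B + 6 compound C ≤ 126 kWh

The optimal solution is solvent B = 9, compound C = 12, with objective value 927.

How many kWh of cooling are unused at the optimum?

cooling used = 6·9 + 6·12 = 126; slack = 126 − 126 = 0.

0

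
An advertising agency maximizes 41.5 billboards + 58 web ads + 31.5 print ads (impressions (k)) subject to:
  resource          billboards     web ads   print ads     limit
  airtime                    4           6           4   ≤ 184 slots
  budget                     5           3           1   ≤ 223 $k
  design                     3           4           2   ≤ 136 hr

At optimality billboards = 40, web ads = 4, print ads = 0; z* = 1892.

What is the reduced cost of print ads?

At the optimum: airtime uses 184 of 184 (binding); budget uses 212 of 223 (slack = 11); design uses 136 of 136 (binding).
By complementary slackness, y = 0 for the non-binding constraint.
From A_Bᵀ y = c: 4·y_airtime + 3·y_design = 41.5; 6·y_airtime + 4·y_design = 58.
→ y_airtime = 4 and y_design = 8.5.
Reduced cost of print ads: c₃ − yᵀa₃ = 31.5 − (4·4 + 8.5·2) = 31.5 − 33 = -1.5.

-1.5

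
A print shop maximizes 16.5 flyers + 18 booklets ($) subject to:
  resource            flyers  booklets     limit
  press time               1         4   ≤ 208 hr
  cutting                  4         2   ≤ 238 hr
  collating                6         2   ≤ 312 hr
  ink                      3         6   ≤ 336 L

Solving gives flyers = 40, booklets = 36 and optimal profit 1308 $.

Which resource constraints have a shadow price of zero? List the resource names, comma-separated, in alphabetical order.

press time: 184/208 (slack 24)
cutting: 232/238 (slack 6)
collating: 312/312 (binding)
ink: 336/336 (binding)
By complementary slackness, a constraint with positive slack has shadow price 0 → cutting, press time.

cutting, press time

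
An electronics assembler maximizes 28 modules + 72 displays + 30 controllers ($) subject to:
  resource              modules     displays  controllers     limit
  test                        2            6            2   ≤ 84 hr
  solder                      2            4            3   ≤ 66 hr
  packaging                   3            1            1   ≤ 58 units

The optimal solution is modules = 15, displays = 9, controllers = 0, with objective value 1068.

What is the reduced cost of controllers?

Check each constraint at x*: test 84/84 (tight); solder 66/66 (tight); packaging 54/58 (slack 4).
By complementary slackness, y = 0 for the non-binding constraint.
The binding rows give the dual system: 2·y_test + 2·y_solder = 28 and 6·y_test + 4·y_solder = 72.
→ y_test = 8 and y_solder = 6.
Reduced cost of controllers: c₃ − yᵀa₃ = 30 − (8·2 + 6·3) = 30 − 34 = -4.

-4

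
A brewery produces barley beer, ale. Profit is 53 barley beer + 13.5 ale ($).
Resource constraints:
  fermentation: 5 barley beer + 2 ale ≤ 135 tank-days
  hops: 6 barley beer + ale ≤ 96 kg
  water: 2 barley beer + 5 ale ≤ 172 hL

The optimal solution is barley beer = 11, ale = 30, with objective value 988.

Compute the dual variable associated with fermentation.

At the optimum: fermentation uses 115 of 135 (slack = 20); hops uses 96 of 96 (binding); water uses 172 of 172 (binding).
By complementary slackness, y = 0 for the non-binding constraint.
Dual feasibility on the basic columns requires 6·y_hops + 2·y_water = 53, 1·y_hops + 5·y_water = 13.5.
This yields shadow prices y_hops = 8.5, y_water = 1.
Shadow price of fermentation = 0.

0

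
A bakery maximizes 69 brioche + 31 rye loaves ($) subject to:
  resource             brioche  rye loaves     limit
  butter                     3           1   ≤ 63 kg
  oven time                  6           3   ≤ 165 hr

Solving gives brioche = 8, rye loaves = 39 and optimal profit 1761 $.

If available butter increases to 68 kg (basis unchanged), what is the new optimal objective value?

Both butter and oven time are binding at x*.
Dual feasibility on the basic columns requires 3·y_butter + 6·y_oven time = 69, 1·y_butter + 3·y_oven time = 31.
→ y_butter = 7 and y_oven time = 8.
Δz = y_butter·Δb = 7 × (5) = 35, so new z* = 1761 + 35 = 1796.

1796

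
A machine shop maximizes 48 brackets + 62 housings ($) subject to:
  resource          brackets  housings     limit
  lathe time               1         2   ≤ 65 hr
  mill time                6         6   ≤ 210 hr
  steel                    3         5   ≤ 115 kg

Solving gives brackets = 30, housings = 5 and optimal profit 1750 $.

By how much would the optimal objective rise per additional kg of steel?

7

Binding: mill time and steel. Non-binding: lathe time (25 unused).
By complementary slackness, y = 0 for the non-binding constraint.
The binding rows give the dual system: 6·y_mill time + 3·y_steel = 48 and 6·y_mill time + 5·y_steel = 62.
Solving: y_mill time = 4.5, y_steel = 7.
Shadow price of steel = 7.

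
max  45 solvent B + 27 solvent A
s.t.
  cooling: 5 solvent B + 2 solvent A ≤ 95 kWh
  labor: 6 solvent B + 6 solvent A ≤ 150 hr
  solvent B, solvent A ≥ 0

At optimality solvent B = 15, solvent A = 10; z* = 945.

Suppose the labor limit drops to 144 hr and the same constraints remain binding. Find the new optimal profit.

At the optimum: cooling uses 95 of 95 (binding); labor uses 150 of 150 (binding).
Dual feasibility on the basic columns requires 5·y_cooling + 6·y_labor = 45, 2·y_cooling + 6·y_labor = 27.
This yields shadow prices y_cooling = 6, y_labor = 2.5.
Δz = y_labor·Δb = 2.5 × (-6) = -15, so new z* = 945 − 15 = 930.

930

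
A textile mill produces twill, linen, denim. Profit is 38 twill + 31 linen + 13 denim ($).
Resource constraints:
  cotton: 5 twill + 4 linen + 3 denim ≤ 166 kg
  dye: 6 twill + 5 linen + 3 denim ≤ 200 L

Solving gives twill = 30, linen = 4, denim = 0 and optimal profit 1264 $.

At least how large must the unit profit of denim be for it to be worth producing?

At the optimum: cotton uses 166 of 166 (binding); dye uses 200 of 200 (binding).
Dual feasibility on the basic columns requires 5·y_cotton + 6·y_dye = 38, 4·y_cotton + 5·y_dye = 31.
Solving: y_cotton = 4, y_dye = 3.
denim enters the basis when its profit ≥ yᵀa₃ = 4·3 + 3·3 = 21.

21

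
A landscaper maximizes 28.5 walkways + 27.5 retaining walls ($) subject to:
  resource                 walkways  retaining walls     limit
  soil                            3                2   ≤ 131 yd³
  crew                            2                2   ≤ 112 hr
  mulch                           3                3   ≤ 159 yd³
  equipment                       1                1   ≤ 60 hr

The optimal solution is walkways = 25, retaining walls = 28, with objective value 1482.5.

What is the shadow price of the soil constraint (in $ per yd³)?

1

At the optimum: soil uses 131 of 131 (binding); crew uses 106 of 112 (slack = 6); mulch uses 159 of 159 (binding); equipment uses 53 of 60 (slack = 7).
By complementary slackness, y = 0 for the non-binding constraints.
The binding rows give the dual system: 3·y_soil + 3·y_mulch = 28.5 and 2·y_soil + 3·y_mulch = 27.5.
This yields shadow prices y_soil = 1, y_mulch = 8.5.
Shadow price of soil = 1.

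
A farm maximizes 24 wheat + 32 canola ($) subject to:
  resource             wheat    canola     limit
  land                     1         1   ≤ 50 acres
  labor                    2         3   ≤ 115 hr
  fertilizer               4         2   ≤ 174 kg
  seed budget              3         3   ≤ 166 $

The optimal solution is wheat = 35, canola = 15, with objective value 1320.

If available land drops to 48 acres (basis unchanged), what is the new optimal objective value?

1304

Check each constraint at x*: land 50/50 (tight); labor 115/115 (tight); fertilizer 170/174 (slack 4); seed budget 150/166 (slack 16).
By complementary slackness, y = 0 for the non-binding constraints.
The binding rows give the dual system: 1·y_land + 2·y_labor = 24 and 1·y_land + 3·y_labor = 32.
Solving: y_land = 8, y_labor = 8.
Δz = y_land·Δb = 8 × (-2) = -16, so new z* = 1320 − 16 = 1304.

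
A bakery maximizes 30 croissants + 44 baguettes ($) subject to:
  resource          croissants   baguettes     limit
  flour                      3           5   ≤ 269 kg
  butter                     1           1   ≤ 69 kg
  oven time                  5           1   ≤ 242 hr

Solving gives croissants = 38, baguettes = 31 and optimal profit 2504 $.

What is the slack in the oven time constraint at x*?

21

oven time used = 5·38 + 1·31 = 221; slack = 242 − 221 = 21.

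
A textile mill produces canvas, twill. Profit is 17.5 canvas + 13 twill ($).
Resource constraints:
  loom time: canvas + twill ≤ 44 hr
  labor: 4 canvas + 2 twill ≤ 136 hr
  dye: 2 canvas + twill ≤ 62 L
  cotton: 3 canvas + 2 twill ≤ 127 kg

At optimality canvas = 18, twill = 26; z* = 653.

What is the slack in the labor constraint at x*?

labor used = 4·18 + 2·26 = 124; slack = 136 − 124 = 12.

12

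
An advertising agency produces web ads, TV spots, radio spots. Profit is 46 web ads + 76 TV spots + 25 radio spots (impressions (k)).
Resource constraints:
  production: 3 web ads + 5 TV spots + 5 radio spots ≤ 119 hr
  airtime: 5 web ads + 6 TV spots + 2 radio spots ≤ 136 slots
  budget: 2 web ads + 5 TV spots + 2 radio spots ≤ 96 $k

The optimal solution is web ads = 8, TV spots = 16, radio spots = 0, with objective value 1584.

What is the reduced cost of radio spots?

At the optimum: production uses 104 of 119 (slack = 15); airtime uses 136 of 136 (binding); budget uses 96 of 96 (binding).
Since production is not tight, its dual is 0.
From A_Bᵀ y = c: 5·y_airtime + 2·y_budget = 46; 6·y_airtime + 5·y_budget = 76.
This yields shadow prices y_airtime = 6, y_budget = 8.
Reduced cost of radio spots: c₃ − yᵀa₃ = 25 − (6·2 + 8·2) = 25 − 28 = -3.

-3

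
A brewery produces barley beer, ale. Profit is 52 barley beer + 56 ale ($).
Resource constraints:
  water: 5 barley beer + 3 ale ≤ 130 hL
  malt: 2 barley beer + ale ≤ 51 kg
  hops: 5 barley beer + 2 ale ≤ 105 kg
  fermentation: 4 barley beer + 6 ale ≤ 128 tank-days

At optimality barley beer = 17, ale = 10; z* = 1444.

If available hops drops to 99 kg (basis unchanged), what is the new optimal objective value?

1420

At the optimum: water uses 115 of 130 (slack = 15); malt uses 44 of 51 (slack = 7); hops uses 105 of 105 (binding); fermentation uses 128 of 128 (binding).
Slack constraints have shadow price 0 (complementary slackness).
The binding rows give the dual system: 5·y_hops + 4·y_fermentation = 52 and 2·y_hops + 6·y_fermentation = 56.
This yields shadow prices y_hops = 4, y_fermentation = 8.
Δz = y_hops·Δb = 4 × (-6) = -24, so new z* = 1444 − 24 = 1420.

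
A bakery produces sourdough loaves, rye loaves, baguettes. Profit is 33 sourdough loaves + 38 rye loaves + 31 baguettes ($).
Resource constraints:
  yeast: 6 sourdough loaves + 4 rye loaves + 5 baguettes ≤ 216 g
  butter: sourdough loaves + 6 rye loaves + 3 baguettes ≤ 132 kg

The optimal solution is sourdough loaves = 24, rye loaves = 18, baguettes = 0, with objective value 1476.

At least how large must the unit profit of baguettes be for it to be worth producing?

Check each constraint at x*: yeast 216/216 (tight); butter 132/132 (tight).
From A_Bᵀ y = c: 6·y_yeast + 1·y_butter = 33; 4·y_yeast + 6·y_butter = 38.
Solving: y_yeast = 5, y_butter = 3.
baguettes enters the basis when its profit ≥ yᵀa₃ = 5·5 + 3·3 = 34.

34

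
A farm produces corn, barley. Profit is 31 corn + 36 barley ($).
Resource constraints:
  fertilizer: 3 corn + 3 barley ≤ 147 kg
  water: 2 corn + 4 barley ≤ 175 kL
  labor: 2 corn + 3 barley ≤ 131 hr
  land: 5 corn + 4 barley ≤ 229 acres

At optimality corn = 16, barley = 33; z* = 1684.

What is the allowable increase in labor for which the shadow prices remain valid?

5.5

Binding constraints: fertilizer, labor. The basis is B = [[3,3],[2,3]] with det 3.
Per unit increase in labor, x* moves by d = (-1, 1).
The basis stays optimal until water becomes binding; allowable increase = 5.5 hr.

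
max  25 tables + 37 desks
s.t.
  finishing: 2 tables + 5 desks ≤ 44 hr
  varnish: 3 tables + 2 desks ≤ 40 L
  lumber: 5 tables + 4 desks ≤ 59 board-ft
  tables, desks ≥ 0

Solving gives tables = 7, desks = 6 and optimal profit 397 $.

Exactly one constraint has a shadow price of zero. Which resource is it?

finishing: 44/44 (binding)
varnish: 33/40 (slack 7)
lumber: 59/59 (binding)
By complementary slackness, a constraint with positive slack has shadow price 0 → varnish.

varnish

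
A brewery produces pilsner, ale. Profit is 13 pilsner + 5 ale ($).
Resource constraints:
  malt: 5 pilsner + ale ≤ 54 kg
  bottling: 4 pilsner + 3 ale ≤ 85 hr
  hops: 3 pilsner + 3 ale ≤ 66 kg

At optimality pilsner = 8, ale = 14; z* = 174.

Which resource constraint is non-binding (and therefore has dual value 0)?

malt: 54/54 (binding)
bottling: 74/85 (slack 11)
hops: 66/66 (binding)
By complementary slackness, a constraint with positive slack has shadow price 0 → bottling.

bottling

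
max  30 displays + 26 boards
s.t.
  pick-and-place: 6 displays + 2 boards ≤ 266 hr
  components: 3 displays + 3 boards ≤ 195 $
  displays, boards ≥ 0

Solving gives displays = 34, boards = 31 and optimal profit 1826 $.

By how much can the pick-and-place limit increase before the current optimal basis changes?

Binding constraints: pick-and-place, components. The basis is B = [[6,2],[3,3]] with det 12.
Per unit increase in pick-and-place, x* moves by d = (0.25, -0.25).
The basis stays optimal until boards reaches 0; allowable increase = 124 hr.

124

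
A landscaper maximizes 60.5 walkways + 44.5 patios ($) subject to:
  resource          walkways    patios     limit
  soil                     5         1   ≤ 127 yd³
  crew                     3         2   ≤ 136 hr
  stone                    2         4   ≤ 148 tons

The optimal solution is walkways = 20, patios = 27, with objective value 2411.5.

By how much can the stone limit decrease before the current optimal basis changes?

97.2

Binding constraints: soil, stone. The basis is B = [[5,1],[2,4]] with det 18.
Per unit decrease in stone, x* moves by d = (0.0556, -0.2778).
The basis stays optimal until patios reaches 0; allowable decrease = 97.2 tons.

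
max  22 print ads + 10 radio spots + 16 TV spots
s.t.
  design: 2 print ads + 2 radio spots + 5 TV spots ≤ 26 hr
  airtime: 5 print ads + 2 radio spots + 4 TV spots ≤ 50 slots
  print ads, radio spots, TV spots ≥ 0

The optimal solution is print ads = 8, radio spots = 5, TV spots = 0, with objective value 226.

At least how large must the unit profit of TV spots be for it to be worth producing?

Check each constraint at x*: design 26/26 (tight); airtime 50/50 (tight).
Dual feasibility on the basic columns requires 2·y_design + 5·y_airtime = 22, 2·y_design + 2·y_airtime = 10.
This yields shadow prices y_design = 1, y_airtime = 4.
TV spots enters the basis when its profit ≥ yᵀa₃ = 1·5 + 4·4 = 21.

21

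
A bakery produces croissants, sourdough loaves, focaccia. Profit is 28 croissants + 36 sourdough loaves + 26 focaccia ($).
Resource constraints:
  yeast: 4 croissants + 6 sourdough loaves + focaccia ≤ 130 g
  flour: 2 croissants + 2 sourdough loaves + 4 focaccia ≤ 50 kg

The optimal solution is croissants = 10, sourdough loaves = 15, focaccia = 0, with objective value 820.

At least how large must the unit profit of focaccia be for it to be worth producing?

28

At the optimum: yeast uses 130 of 130 (binding); flour uses 50 of 50 (binding).
Dual feasibility on the basic columns requires 4·y_yeast + 2·y_flour = 28, 6·y_yeast + 2·y_flour = 36.
→ y_yeast = 4 and y_flour = 6.
focaccia enters the basis when its profit ≥ yᵀa₃ = 4·1 + 6·4 = 28.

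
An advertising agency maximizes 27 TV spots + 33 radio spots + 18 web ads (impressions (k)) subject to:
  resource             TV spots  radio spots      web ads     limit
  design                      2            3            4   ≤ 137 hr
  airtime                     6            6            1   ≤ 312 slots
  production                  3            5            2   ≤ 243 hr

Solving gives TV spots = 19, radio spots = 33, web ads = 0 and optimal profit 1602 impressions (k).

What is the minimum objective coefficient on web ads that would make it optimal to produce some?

26.5

Binding: design and airtime. Non-binding: production (21 unused).
Since production is not tight, its dual is 0.
The binding rows give the dual system: 2·y_design + 6·y_airtime = 27 and 3·y_design + 6·y_airtime = 33.
→ y_design = 6 and y_airtime = 2.5.
web ads enters the basis when its profit ≥ yᵀa₃ = 6·4 + 2.5·1 = 26.5.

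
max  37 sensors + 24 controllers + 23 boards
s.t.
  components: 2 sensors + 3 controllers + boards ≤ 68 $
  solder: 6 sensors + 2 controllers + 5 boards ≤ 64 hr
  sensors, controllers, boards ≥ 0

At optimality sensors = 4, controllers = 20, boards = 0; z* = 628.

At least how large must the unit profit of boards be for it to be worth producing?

Check each constraint at x*: components 68/68 (tight); solder 64/64 (tight).
From A_Bᵀ y = c: 2·y_components + 6·y_solder = 37; 3·y_components + 2·y_solder = 24.
→ y_components = 5 and y_solder = 4.5.
boards enters the basis when its profit ≥ yᵀa₃ = 5·1 + 4.5·5 = 27.5.

27.5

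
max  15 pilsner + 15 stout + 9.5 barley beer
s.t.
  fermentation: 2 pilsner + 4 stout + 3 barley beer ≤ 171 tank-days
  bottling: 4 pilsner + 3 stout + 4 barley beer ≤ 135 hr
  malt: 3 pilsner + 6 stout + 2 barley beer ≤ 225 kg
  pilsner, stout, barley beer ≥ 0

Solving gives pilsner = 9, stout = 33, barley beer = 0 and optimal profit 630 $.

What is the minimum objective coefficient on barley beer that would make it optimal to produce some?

At the optimum: fermentation uses 150 of 171 (slack = 21); bottling uses 135 of 135 (binding); malt uses 225 of 225 (binding).
By complementary slackness, y = 0 for the non-binding constraint.
Dual feasibility on the basic columns requires 4·y_bottling + 3·y_malt = 15, 3·y_bottling + 6·y_malt = 15.
Solving: y_bottling = 3, y_malt = 1.
barley beer enters the basis when its profit ≥ yᵀa₃ = 3·4 + 1·2 = 14.

14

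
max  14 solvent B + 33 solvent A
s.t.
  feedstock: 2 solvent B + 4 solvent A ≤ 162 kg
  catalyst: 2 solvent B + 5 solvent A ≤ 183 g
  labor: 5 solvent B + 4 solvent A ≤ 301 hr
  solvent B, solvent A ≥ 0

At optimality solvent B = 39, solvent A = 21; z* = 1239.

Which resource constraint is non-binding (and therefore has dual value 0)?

labor

feedstock: 162/162 (binding)
catalyst: 183/183 (binding)
labor: 279/301 (slack 22)
By complementary slackness, a constraint with positive slack has shadow price 0 → labor.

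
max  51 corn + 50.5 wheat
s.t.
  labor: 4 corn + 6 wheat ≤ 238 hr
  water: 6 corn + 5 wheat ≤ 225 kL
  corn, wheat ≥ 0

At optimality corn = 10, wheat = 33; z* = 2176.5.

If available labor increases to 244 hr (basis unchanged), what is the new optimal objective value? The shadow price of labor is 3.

Δb = 6, so new z* = 2176.5 + (3)·(6) = 2176.5 + 18 = 2194.5.

2194.5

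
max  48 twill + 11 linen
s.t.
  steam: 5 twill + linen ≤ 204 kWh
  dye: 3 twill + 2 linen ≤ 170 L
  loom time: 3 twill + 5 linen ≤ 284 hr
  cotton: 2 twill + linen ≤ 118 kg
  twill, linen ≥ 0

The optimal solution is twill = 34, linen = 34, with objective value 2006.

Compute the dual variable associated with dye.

Check each constraint at x*: steam 204/204 (tight); dye 170/170 (tight); loom time 272/284 (slack 12); cotton 102/118 (slack 16).
Since loom time, cotton are not tight, their duals are 0.
From A_Bᵀ y = c: 5·y_steam + 3·y_dye = 48; 1·y_steam + 2·y_dye = 11.
→ y_steam = 9 and y_dye = 1.
Shadow price of dye = 1.

1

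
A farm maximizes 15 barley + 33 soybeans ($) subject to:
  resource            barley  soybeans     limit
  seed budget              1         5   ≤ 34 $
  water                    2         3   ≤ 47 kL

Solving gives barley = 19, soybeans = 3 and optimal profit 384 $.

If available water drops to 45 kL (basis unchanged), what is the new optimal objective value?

372

At the optimum: seed budget uses 34 of 34 (binding); water uses 47 of 47 (binding).
From A_Bᵀ y = c: 1·y_seed budget + 2·y_water = 15; 5·y_seed budget + 3·y_water = 33.
Solving: y_seed budget = 3, y_water = 6.
Δz = y_water·Δb = 6 × (-2) = -12, so new z* = 384 − 12 = 372.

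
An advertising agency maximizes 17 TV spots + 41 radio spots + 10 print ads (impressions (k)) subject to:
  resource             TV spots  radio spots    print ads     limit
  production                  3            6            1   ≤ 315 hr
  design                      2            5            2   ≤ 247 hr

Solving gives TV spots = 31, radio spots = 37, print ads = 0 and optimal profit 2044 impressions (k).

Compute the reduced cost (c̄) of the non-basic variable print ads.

-5

Check each constraint at x*: production 315/315 (tight); design 247/247 (tight).
From A_Bᵀ y = c: 3·y_production + 2·y_design = 17; 6·y_production + 5·y_design = 41.
→ y_production = 1 and y_design = 7.
Reduced cost of print ads: c₃ − yᵀa₃ = 10 − (1·1 + 7·2) = 10 − 15 = -5.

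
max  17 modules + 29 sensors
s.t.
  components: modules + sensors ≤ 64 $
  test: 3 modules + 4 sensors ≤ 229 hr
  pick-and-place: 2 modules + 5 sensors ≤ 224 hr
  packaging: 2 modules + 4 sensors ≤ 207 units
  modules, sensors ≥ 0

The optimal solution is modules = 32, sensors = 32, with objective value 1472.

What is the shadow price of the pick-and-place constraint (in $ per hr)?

Check each constraint at x*: components 64/64 (tight); test 224/229 (slack 5); pick-and-place 224/224 (tight); packaging 192/207 (slack 15).
By complementary slackness, y = 0 for the non-binding constraints.
From A_Bᵀ y = c: 1·y_components + 2·y_pick-and-place = 17; 1·y_components + 5·y_pick-and-place = 29.
Solving: y_components = 9, y_pick-and-place = 4.
Shadow price of pick-and-place = 4.

4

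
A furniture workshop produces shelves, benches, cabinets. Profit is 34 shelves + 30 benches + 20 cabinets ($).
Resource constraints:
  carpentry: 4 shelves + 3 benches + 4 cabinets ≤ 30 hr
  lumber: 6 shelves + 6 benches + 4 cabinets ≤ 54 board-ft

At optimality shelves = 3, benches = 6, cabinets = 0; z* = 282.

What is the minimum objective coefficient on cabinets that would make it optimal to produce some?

28

Both carpentry and lumber are binding at x*.
From A_Bᵀ y = c: 4·y_carpentry + 6·y_lumber = 34; 3·y_carpentry + 6·y_lumber = 30.
→ y_carpentry = 4 and y_lumber = 3.
cabinets enters the basis when its profit ≥ yᵀa₃ = 4·4 + 3·4 = 28.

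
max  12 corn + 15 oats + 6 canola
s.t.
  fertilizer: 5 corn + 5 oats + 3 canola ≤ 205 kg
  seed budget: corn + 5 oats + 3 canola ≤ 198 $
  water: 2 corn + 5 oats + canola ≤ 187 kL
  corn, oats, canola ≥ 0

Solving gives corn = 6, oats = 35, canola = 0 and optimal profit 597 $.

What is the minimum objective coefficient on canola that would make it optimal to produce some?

At the optimum: fertilizer uses 205 of 205 (binding); seed budget uses 181 of 198 (slack = 17); water uses 187 of 187 (binding).
By complementary slackness, y = 0 for the non-binding constraint.
The binding rows give the dual system: 5·y_fertilizer + 2·y_water = 12 and 5·y_fertilizer + 5·y_water = 15.
Solving: y_fertilizer = 2, y_water = 1.
canola enters the basis when its profit ≥ yᵀa₃ = 2·3 + 1·1 = 7.

7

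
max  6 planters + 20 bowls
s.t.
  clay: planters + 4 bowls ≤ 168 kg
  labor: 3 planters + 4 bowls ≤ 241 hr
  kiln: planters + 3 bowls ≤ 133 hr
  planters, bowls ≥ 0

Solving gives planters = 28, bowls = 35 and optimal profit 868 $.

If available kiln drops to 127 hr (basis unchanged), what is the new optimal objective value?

Binding: clay and kiln. Non-binding: labor (17 unused).
By complementary slackness, y = 0 for the non-binding constraint.
The binding rows give the dual system: 1·y_clay + 1·y_kiln = 6 and 4·y_clay + 3·y_kiln = 20.
This yields shadow prices y_clay = 2, y_kiln = 4.
Δz = y_kiln·Δb = 4 × (-6) = -24, so new z* = 868 − 24 = 844.

844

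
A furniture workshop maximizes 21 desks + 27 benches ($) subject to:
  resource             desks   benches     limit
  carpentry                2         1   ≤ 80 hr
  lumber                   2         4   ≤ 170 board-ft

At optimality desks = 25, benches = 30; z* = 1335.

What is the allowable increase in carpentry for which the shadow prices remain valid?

90

Binding constraints: carpentry, lumber. The basis is B = [[2,1],[2,4]] with det 6.
Per unit increase in carpentry, x* moves by d = (0.6667, -0.3333).
The basis stays optimal until benches reaches 0; allowable increase = 90 hr.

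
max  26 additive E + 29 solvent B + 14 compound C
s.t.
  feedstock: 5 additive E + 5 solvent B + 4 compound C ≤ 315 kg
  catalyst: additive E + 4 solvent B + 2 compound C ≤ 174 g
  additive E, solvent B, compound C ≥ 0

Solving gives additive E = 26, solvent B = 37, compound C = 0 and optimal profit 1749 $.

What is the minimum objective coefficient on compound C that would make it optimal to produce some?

Check each constraint at x*: feedstock 315/315 (tight); catalyst 174/174 (tight).
The binding rows give the dual system: 5·y_feedstock + 1·y_catalyst = 26 and 5·y_feedstock + 4·y_catalyst = 29.
Solving: y_feedstock = 5, y_catalyst = 1.
compound C enters the basis when its profit ≥ yᵀa₃ = 5·4 + 1·2 = 22.

22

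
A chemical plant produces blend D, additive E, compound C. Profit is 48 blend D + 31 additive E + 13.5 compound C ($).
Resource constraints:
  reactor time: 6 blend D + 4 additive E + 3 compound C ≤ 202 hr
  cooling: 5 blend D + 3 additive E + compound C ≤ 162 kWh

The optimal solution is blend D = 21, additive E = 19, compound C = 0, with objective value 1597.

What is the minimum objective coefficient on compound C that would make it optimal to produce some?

Check each constraint at x*: reactor time 202/202 (tight); cooling 162/162 (tight).
The binding rows give the dual system: 6·y_reactor time + 5·y_cooling = 48 and 4·y_reactor time + 3·y_cooling = 31.
Solving: y_reactor time = 5.5, y_cooling = 3.
compound C enters the basis when its profit ≥ yᵀa₃ = 5.5·3 + 3·1 = 19.5.

19.5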